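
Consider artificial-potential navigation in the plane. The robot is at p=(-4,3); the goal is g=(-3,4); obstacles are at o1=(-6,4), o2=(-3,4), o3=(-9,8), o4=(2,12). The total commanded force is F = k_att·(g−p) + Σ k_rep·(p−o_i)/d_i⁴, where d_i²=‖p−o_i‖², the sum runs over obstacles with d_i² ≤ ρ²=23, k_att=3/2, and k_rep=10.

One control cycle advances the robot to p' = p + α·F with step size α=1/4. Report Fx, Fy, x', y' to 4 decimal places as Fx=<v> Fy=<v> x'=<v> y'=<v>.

F_att = 3/2·(g−p) = 3/2·(1,1) = (1.5000,1.5000)
o1: d²=5 ≤ ρ²=23; F_rep = 10·(2,-1)/5² = (0.8000,-0.4000)
o2: d²=2 ≤ ρ²=23; F_rep = 10·(-1,-1)/2² = (-2.5000,-2.5000)
o3: d²=50 > ρ²=23 → inactive
o4: d²=117 > ρ²=23 → inactive
F = F_att + ΣF_rep = (-0.2000,-1.4000)
p' = p + 1/4·F = (-4.0500,2.6500)

Fx=-0.2000 Fy=-1.4000 x'=-4.0500 y'=2.6500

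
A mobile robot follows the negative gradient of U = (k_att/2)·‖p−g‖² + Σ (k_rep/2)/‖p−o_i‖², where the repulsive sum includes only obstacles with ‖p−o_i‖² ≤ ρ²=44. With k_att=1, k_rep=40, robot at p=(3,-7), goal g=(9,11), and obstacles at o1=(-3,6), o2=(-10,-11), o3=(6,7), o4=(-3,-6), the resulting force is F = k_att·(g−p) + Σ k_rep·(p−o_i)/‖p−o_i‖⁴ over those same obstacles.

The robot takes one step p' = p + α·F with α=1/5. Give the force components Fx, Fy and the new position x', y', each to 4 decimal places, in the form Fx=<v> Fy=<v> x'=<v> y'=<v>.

Fx=6.1753 Fy=17.9708 x'=4.2351 y'=-3.4058

F_att = 1·(g−p) = 1·(6,18) = (6.0000,18.0000)
o1: d²=205 > ρ²=44 → inactive
o2: d²=185 > ρ²=44 → inactive
o3: d²=205 > ρ²=44 → inactive
o4: d²=37 ≤ ρ²=44; F_rep = 40·(6,-1)/37² = (0.1753,-0.0292)
F = F_att + ΣF_rep = (6.1753,17.9708)
p' = p + 1/5·F = (4.2351,-3.4058)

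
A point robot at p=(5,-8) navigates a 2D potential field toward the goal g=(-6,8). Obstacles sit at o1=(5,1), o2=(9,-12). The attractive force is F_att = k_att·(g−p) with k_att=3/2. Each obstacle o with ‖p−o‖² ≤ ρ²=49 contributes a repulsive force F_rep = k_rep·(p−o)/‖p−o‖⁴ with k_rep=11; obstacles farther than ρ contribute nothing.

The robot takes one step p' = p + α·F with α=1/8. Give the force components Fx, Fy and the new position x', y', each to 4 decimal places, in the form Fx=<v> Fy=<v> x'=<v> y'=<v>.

F_att = 3/2·(g−p) = 3/2·(-11,16) = (-16.5000,24.0000)
o1: d²=81 > ρ²=49 → inactive
o2: d²=32 ≤ ρ²=49; F_rep = 11·(-4,4)/32² = (-0.0430,0.0430)
F = F_att + ΣF_rep = (-16.5430,24.0430)
p' = p + 1/8·F = (2.9321,-4.9946)

Fx=-16.5430 Fy=24.0430 x'=2.9321 y'=-4.9946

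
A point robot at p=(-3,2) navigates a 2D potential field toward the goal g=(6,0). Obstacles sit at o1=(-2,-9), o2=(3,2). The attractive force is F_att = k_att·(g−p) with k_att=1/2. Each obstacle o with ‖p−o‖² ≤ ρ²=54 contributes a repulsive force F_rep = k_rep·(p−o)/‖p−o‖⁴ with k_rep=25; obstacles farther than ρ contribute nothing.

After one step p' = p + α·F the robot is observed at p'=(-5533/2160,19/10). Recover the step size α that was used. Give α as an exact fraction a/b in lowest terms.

α = 1/10

F_att = 1/2·(g−p) = 1/2·(9,-2) = (4.5000,-1.0000)
o1: d²=122 > ρ²=54 → inactive
o2: d²=36 ≤ ρ²=54; F_rep = 25·(-6,0)/36² = (-0.1157,0.0000)
F = F_att + ΣF_rep = (4.3843,-1.0000)
Δp = p'−p = (0.4384,-0.1000); α = Δx/Fx = (947/2160) / (947/216) = 1/10
check: Δy/Fy = (-1/10) / (-1) = 1/10 ✓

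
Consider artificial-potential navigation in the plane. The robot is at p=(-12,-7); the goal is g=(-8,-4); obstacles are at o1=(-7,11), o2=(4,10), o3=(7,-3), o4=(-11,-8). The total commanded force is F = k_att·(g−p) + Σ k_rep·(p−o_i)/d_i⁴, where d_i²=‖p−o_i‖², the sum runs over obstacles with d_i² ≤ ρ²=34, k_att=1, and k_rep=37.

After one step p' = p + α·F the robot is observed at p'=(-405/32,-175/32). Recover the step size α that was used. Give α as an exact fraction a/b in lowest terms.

α = 1/8

F_att = 1·(g−p) = 1·(4,3) = (4.0000,3.0000)
o1: d²=349 > ρ²=34 → inactive
o2: d²=545 > ρ²=34 → inactive
o3: d²=377 > ρ²=34 → inactive
o4: d²=2 ≤ ρ²=34; F_rep = 37·(-1,1)/2² = (-9.2500,9.2500)
F = F_att + ΣF_rep = (-5.2500,12.2500)
Δp = p'−p = (-0.6562,1.5312); α = Δx/Fx = (-21/32) / (-21/4) = 1/8
check: Δy/Fy = (49/32) / (49/4) = 1/8 ✓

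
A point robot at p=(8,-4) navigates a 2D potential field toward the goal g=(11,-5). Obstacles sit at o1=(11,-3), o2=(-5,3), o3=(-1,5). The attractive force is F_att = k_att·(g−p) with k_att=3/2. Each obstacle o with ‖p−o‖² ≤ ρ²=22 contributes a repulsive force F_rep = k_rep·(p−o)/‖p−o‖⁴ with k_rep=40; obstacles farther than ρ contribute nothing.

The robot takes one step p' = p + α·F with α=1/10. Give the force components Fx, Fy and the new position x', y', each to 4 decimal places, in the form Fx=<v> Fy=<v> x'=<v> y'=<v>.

F_att = 3/2·(g−p) = 3/2·(3,-1) = (4.5000,-1.5000)
o1: d²=10 ≤ ρ²=22; F_rep = 40·(-3,-1)/10² = (-1.2000,-0.4000)
o2: d²=218 > ρ²=22 → inactive
o3: d²=162 > ρ²=22 → inactive
F = F_att + ΣF_rep = (3.3000,-1.9000)
p' = p + 1/10·F = (8.3300,-4.1900)

Fx=3.3000 Fy=-1.9000 x'=8.3300 y'=-4.1900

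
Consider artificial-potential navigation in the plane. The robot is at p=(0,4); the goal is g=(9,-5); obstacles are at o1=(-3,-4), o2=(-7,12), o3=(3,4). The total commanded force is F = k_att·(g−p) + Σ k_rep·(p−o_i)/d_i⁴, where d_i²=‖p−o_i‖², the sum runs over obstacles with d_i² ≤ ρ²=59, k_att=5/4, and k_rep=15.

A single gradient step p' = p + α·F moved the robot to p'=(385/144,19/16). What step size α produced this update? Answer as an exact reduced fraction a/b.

F_att = 5/4·(g−p) = 5/4·(9,-9) = (11.2500,-11.2500)
o1: d²=73 > ρ²=59 → inactive
o2: d²=113 > ρ²=59 → inactive
o3: d²=9 ≤ ρ²=59; F_rep = 15·(-3,0)/9² = (-0.5556,0.0000)
F = F_att + ΣF_rep = (10.6944,-11.2500)
Δp = p'−p = (2.6736,-2.8125); α = Δx/Fx = (385/144) / (385/36) = 1/4
check: Δy/Fy = (-45/16) / (-45/4) = 1/4 ✓

α = 1/4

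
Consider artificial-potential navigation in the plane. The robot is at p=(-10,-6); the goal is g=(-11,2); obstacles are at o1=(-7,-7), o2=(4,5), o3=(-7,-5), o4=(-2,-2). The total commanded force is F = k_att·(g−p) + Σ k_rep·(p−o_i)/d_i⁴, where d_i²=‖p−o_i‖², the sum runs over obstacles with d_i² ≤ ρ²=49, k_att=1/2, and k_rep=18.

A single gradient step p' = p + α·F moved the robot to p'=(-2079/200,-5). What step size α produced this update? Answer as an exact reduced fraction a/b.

F_att = 1/2·(g−p) = 1/2·(-1,8) = (-0.5000,4.0000)
o1: d²=10 ≤ ρ²=49; F_rep = 18·(-3,1)/10² = (-0.5400,0.1800)
o2: d²=317 > ρ²=49 → inactive
o3: d²=10 ≤ ρ²=49; F_rep = 18·(-3,-1)/10² = (-0.5400,-0.1800)
o4: d²=80 > ρ²=49 → inactive
F = F_att + ΣF_rep = (-1.5800,4.0000)
Δp = p'−p = (-0.3950,1.0000); α = Δx/Fx = (-79/200) / (-79/50) = 1/4
check: Δy/Fy = (1) / (4) = 1/4 ✓

α = 1/4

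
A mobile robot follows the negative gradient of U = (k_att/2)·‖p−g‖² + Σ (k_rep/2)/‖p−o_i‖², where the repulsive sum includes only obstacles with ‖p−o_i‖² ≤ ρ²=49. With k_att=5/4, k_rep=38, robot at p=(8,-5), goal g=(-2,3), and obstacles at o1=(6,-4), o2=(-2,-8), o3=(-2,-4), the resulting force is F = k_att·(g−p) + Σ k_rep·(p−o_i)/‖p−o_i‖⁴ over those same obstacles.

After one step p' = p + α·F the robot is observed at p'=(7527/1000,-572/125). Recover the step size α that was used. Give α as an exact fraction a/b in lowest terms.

F_att = 5/4·(g−p) = 5/4·(-10,8) = (-12.5000,10.0000)
o1: d²=5 ≤ ρ²=49; F_rep = 38·(2,-1)/5² = (3.0400,-1.5200)
o2: d²=109 > ρ²=49 → inactive
o3: d²=101 > ρ²=49 → inactive
F = F_att + ΣF_rep = (-9.4600,8.4800)
Δp = p'−p = (-0.4730,0.4240); α = Δx/Fx = (-473/1000) / (-473/50) = 1/20
check: Δy/Fy = (53/125) / (212/25) = 1/20 ✓

α = 1/20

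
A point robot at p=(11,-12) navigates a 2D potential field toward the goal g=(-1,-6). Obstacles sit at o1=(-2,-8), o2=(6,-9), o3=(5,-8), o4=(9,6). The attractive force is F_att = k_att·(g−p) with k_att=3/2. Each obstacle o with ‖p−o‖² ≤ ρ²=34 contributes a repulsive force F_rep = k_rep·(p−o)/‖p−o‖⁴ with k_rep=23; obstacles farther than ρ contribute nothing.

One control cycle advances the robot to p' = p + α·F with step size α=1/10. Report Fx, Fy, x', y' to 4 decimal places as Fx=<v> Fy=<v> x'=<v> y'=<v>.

Fx=-17.9005 Fy=8.9403 x'=9.2099 y'=-11.1060

F_att = 3/2·(g−p) = 3/2·(-12,6) = (-18.0000,9.0000)
o1: d²=185 > ρ²=34 → inactive
o2: d²=34 ≤ ρ²=34; F_rep = 23·(5,-3)/34² = (0.0995,-0.0597)
o3: d²=52 > ρ²=34 → inactive
o4: d²=328 > ρ²=34 → inactive
F = F_att + ΣF_rep = (-17.9005,8.9403)
p' = p + 1/10·F = (9.2099,-11.1060)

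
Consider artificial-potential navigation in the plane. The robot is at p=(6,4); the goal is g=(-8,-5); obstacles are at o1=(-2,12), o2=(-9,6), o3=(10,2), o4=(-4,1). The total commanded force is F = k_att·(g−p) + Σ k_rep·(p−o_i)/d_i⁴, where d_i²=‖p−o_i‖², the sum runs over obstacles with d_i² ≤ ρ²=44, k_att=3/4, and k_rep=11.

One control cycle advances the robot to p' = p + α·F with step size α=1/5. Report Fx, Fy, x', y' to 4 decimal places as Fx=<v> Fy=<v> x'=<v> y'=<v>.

F_att = 3/4·(g−p) = 3/4·(-14,-9) = (-10.5000,-6.7500)
o1: d²=128 > ρ²=44 → inactive
o2: d²=229 > ρ²=44 → inactive
o3: d²=20 ≤ ρ²=44; F_rep = 11·(-4,2)/20² = (-0.1100,0.0550)
o4: d²=109 > ρ²=44 → inactive
F = F_att + ΣF_rep = (-10.6100,-6.6950)
p' = p + 1/5·F = (3.8780,2.6610)

Fx=-10.6100 Fy=-6.6950 x'=3.8780 y'=2.6610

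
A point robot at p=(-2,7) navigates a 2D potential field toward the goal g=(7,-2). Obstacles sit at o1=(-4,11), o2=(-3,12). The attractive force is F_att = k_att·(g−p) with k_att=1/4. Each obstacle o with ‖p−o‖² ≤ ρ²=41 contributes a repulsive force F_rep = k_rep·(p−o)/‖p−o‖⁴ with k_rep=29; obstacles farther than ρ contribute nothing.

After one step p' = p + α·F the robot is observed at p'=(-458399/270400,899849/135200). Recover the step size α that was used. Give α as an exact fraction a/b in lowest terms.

F_att = 1/4·(g−p) = 1/4·(9,-9) = (2.2500,-2.2500)
o1: d²=20 ≤ ρ²=41; F_rep = 29·(2,-4)/20² = (0.1450,-0.2900)
o2: d²=26 ≤ ρ²=41; F_rep = 29·(1,-5)/26² = (0.0429,-0.2145)
F = F_att + ΣF_rep = (2.4379,-2.7545)
Δp = p'−p = (0.3047,-0.3443); α = Δx/Fx = (82401/270400) / (82401/33800) = 1/8
check: Δy/Fy = (-46551/135200) / (-46551/16900) = 1/8 ✓

α = 1/8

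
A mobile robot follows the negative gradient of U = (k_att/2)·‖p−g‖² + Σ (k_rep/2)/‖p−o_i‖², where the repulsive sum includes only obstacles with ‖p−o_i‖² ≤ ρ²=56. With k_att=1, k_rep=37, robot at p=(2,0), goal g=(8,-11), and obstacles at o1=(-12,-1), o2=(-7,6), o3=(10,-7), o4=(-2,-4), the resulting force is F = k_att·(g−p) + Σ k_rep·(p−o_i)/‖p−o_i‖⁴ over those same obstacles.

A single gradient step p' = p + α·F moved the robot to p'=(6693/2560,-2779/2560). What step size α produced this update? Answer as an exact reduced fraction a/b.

α = 1/10

F_att = 1·(g−p) = 1·(6,-11) = (6.0000,-11.0000)
o1: d²=197 > ρ²=56 → inactive
o2: d²=117 > ρ²=56 → inactive
o3: d²=113 > ρ²=56 → inactive
o4: d²=32 ≤ ρ²=56; F_rep = 37·(4,4)/32² = (0.1445,0.1445)
F = F_att + ΣF_rep = (6.1445,-10.8555)
Δp = p'−p = (0.6145,-1.0855); α = Δx/Fx = (1573/2560) / (1573/256) = 1/10
check: Δy/Fy = (-2779/2560) / (-2779/256) = 1/10 ✓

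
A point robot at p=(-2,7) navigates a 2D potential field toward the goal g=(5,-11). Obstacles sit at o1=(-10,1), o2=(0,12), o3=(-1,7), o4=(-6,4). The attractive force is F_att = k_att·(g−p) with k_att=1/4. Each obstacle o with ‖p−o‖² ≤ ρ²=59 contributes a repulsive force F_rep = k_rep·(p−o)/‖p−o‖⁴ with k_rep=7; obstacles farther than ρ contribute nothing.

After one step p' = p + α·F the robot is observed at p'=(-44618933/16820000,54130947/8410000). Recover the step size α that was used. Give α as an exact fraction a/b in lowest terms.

α = 1/8

F_att = 1/4·(g−p) = 1/4·(7,-18) = (1.7500,-4.5000)
o1: d²=100 > ρ²=59 → inactive
o2: d²=29 ≤ ρ²=59; F_rep = 7·(-2,-5)/29² = (-0.0166,-0.0416)
o3: d²=1 ≤ ρ²=59; F_rep = 7·(-1,0)/1² = (-7.0000,0.0000)
o4: d²=25 ≤ ρ²=59; F_rep = 7·(4,3)/25² = (0.0448,0.0336)
F = F_att + ΣF_rep = (-5.2218,-4.5080)
Δp = p'−p = (-0.6527,-0.5635); α = Δx/Fx = (-10978933/16820000) / (-10978933/2102500) = 1/8
check: Δy/Fy = (-4739053/8410000) / (-4739053/1051250) = 1/8 ✓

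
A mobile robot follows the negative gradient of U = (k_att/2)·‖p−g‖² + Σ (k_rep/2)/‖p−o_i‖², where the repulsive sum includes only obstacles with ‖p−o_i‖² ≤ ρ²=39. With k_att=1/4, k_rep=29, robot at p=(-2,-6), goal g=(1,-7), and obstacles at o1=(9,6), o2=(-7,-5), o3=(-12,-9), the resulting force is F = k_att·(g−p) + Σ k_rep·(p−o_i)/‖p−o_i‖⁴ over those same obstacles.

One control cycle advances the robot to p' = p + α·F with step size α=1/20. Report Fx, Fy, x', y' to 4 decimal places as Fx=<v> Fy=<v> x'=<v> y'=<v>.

F_att = 1/4·(g−p) = 1/4·(3,-1) = (0.7500,-0.2500)
o1: d²=265 > ρ²=39 → inactive
o2: d²=26 ≤ ρ²=39; F_rep = 29·(5,-1)/26² = (0.2145,-0.0429)
o3: d²=109 > ρ²=39 → inactive
F = F_att + ΣF_rep = (0.9645,-0.2929)
p' = p + 1/20·F = (-1.9518,-6.0146)

Fx=0.9645 Fy=-0.2929 x'=-1.9518 y'=-6.0146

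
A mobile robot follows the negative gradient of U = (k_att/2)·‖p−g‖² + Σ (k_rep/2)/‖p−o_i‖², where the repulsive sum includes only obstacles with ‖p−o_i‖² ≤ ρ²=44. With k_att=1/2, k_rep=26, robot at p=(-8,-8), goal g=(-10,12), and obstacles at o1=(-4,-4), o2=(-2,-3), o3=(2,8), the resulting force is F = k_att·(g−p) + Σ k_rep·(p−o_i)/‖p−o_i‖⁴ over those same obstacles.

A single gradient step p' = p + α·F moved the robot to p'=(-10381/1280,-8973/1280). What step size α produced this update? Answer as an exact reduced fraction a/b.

F_att = 1/2·(g−p) = 1/2·(-2,20) = (-1.0000,10.0000)
o1: d²=32 ≤ ρ²=44; F_rep = 26·(-4,-4)/32² = (-0.1016,-0.1016)
o2: d²=61 > ρ²=44 → inactive
o3: d²=356 > ρ²=44 → inactive
F = F_att + ΣF_rep = (-1.1016,9.8984)
Δp = p'−p = (-0.1102,0.9898); α = Δx/Fx = (-141/1280) / (-141/128) = 1/10
check: Δy/Fy = (1267/1280) / (1267/128) = 1/10 ✓

α = 1/10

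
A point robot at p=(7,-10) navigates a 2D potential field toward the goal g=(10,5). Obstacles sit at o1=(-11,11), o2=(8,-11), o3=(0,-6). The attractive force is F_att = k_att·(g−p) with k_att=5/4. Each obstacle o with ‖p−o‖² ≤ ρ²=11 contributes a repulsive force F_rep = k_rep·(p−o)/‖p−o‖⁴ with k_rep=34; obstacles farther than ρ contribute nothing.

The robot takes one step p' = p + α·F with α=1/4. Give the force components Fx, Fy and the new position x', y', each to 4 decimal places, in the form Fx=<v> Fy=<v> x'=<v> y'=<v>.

F_att = 5/4·(g−p) = 5/4·(3,15) = (3.7500,18.7500)
o1: d²=765 > ρ²=11 → inactive
o2: d²=2 ≤ ρ²=11; F_rep = 34·(-1,1)/2² = (-8.5000,8.5000)
o3: d²=65 > ρ²=11 → inactive
F = F_att + ΣF_rep = (-4.7500,27.2500)
p' = p + 1/4·F = (5.8125,-3.1875)

Fx=-4.7500 Fy=27.2500 x'=5.8125 y'=-3.1875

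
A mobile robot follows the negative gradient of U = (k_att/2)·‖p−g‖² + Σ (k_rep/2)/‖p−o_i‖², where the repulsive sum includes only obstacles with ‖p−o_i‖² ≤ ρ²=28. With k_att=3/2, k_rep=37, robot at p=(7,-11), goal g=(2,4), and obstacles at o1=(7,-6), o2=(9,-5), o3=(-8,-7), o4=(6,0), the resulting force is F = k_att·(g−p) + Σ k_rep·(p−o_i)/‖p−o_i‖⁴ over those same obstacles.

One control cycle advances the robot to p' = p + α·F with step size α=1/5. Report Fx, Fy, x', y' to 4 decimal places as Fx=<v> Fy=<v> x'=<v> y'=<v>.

Fx=-7.5000 Fy=22.2040 x'=5.5000 y'=-6.5592

F_att = 3/2·(g−p) = 3/2·(-5,15) = (-7.5000,22.5000)
o1: d²=25 ≤ ρ²=28; F_rep = 37·(0,-5)/25² = (0.0000,-0.2960)
o2: d²=40 > ρ²=28 → inactive
o3: d²=241 > ρ²=28 → inactive
o4: d²=122 > ρ²=28 → inactive
F = F_att + ΣF_rep = (-7.5000,22.2040)
p' = p + 1/5·F = (5.5000,-6.5592)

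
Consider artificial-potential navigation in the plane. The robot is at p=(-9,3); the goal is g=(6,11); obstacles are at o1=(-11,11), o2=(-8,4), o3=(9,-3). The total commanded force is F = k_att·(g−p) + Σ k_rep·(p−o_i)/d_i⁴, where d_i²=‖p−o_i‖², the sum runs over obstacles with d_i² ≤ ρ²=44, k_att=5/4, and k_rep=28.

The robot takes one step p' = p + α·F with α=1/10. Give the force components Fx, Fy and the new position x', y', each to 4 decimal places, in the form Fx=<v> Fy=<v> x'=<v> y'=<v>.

Fx=11.7500 Fy=3.0000 x'=-7.8250 y'=3.3000

F_att = 5/4·(g−p) = 5/4·(15,8) = (18.7500,10.0000)
o1: d²=68 > ρ²=44 → inactive
o2: d²=2 ≤ ρ²=44; F_rep = 28·(-1,-1)/2² = (-7.0000,-7.0000)
o3: d²=360 > ρ²=44 → inactive
F = F_att + ΣF_rep = (11.7500,3.0000)
p' = p + 1/10·F = (-7.8250,3.3000)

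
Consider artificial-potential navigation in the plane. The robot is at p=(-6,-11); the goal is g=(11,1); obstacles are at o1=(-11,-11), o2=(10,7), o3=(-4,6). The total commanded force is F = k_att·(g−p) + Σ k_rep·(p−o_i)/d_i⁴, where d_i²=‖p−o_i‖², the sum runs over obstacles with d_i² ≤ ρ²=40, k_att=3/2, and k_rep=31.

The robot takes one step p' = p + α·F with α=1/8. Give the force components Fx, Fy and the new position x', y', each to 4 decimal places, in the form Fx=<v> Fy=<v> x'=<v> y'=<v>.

Fx=25.7480 Fy=18.0000 x'=-2.7815 y'=-8.7500

F_att = 3/2·(g−p) = 3/2·(17,12) = (25.5000,18.0000)
o1: d²=25 ≤ ρ²=40; F_rep = 31·(5,0)/25² = (0.2480,0.0000)
o2: d²=580 > ρ²=40 → inactive
o3: d²=293 > ρ²=40 → inactive
F = F_att + ΣF_rep = (25.7480,18.0000)
p' = p + 1/8·F = (-2.7815,-8.7500)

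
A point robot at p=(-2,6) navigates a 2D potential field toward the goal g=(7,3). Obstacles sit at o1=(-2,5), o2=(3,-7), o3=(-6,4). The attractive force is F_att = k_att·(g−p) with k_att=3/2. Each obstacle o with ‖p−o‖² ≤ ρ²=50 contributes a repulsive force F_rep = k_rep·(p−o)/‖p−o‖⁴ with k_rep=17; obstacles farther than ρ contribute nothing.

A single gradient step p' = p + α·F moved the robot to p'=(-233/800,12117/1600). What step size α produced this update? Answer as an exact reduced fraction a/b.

α = 1/8

F_att = 3/2·(g−p) = 3/2·(9,-3) = (13.5000,-4.5000)
o1: d²=1 ≤ ρ²=50; F_rep = 17·(0,1)/1² = (0.0000,17.0000)
o2: d²=194 > ρ²=50 → inactive
o3: d²=20 ≤ ρ²=50; F_rep = 17·(4,2)/20² = (0.1700,0.0850)
F = F_att + ΣF_rep = (13.6700,12.5850)
Δp = p'−p = (1.7087,1.5731); α = Δx/Fx = (1367/800) / (1367/100) = 1/8
check: Δy/Fy = (2517/1600) / (2517/200) = 1/8 ✓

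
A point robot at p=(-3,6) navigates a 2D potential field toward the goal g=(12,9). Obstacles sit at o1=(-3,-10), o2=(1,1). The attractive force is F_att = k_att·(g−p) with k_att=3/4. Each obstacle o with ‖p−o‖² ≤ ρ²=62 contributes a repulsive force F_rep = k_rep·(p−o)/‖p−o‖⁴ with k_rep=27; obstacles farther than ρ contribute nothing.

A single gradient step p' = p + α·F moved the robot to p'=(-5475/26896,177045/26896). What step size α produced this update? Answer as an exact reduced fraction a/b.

α = 1/4

F_att = 3/4·(g−p) = 3/4·(15,3) = (11.2500,2.2500)
o1: d²=256 > ρ²=62 → inactive
o2: d²=41 ≤ ρ²=62; F_rep = 27·(-4,5)/41² = (-0.0642,0.0803)
F = F_att + ΣF_rep = (11.1858,2.3303)
Δp = p'−p = (2.7964,0.5826); α = Δx/Fx = (75213/26896) / (75213/6724) = 1/4
check: Δy/Fy = (15669/26896) / (15669/6724) = 1/4 ✓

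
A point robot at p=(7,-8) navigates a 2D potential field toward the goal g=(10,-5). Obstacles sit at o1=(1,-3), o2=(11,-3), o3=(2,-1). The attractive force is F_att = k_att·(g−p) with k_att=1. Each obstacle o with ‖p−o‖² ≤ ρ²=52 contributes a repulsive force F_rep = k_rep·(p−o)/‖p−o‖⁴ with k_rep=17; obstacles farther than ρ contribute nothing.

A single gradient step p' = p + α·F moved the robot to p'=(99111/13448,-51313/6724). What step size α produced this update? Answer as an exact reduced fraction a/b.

F_att = 1·(g−p) = 1·(3,3) = (3.0000,3.0000)
o1: d²=61 > ρ²=52 → inactive
o2: d²=41 ≤ ρ²=52; F_rep = 17·(-4,-5)/41² = (-0.0405,-0.0506)
o3: d²=74 > ρ²=52 → inactive
F = F_att + ΣF_rep = (2.9595,2.9494)
Δp = p'−p = (0.3699,0.3687); α = Δx/Fx = (4975/13448) / (4975/1681) = 1/8
check: Δy/Fy = (2479/6724) / (4958/1681) = 1/8 ✓

α = 1/8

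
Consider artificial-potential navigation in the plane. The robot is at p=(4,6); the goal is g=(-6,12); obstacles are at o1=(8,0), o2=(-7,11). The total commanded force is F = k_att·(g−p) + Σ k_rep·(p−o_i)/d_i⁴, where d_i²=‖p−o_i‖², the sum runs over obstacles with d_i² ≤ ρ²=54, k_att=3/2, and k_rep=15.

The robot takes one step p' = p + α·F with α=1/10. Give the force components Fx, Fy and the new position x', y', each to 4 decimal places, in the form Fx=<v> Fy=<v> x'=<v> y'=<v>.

F_att = 3/2·(g−p) = 3/2·(-10,6) = (-15.0000,9.0000)
o1: d²=52 ≤ ρ²=54; F_rep = 15·(-4,6)/52² = (-0.0222,0.0333)
o2: d²=146 > ρ²=54 → inactive
F = F_att + ΣF_rep = (-15.0222,9.0333)
p' = p + 1/10·F = (2.4978,6.9033)

Fx=-15.0222 Fy=9.0333 x'=2.4978 y'=6.9033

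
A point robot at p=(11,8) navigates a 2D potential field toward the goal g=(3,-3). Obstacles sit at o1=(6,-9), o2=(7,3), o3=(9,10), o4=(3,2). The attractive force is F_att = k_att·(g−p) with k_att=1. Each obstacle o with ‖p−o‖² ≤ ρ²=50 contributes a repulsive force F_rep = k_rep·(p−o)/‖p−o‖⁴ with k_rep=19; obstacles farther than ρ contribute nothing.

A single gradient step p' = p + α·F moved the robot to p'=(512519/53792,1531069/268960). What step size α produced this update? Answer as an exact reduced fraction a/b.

α = 1/5

F_att = 1·(g−p) = 1·(-8,-11) = (-8.0000,-11.0000)
o1: d²=314 > ρ²=50 → inactive
o2: d²=41 ≤ ρ²=50; F_rep = 19·(4,5)/41² = (0.0452,0.0565)
o3: d²=8 ≤ ρ²=50; F_rep = 19·(2,-2)/8² = (0.5938,-0.5938)
o4: d²=100 > ρ²=50 → inactive
F = F_att + ΣF_rep = (-7.3610,-11.5372)
Δp = p'−p = (-1.4722,-2.3074); α = Δx/Fx = (-79193/53792) / (-395965/53792) = 1/5
check: Δy/Fy = (-620611/268960) / (-620611/53792) = 1/5 ✓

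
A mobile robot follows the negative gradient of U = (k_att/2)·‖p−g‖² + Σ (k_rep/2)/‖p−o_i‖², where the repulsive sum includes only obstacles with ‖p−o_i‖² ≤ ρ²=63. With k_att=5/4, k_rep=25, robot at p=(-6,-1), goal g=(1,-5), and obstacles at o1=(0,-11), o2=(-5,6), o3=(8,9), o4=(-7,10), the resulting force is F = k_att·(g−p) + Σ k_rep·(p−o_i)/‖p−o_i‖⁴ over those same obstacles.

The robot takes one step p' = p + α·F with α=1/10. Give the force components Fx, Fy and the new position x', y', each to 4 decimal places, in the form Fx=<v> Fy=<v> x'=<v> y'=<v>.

F_att = 5/4·(g−p) = 5/4·(7,-4) = (8.7500,-5.0000)
o1: d²=136 > ρ²=63 → inactive
o2: d²=50 ≤ ρ²=63; F_rep = 25·(-1,-7)/50² = (-0.0100,-0.0700)
o3: d²=296 > ρ²=63 → inactive
o4: d²=122 > ρ²=63 → inactive
F = F_att + ΣF_rep = (8.7400,-5.0700)
p' = p + 1/10·F = (-5.1260,-1.5070)

Fx=8.7400 Fy=-5.0700 x'=-5.1260 y'=-1.5070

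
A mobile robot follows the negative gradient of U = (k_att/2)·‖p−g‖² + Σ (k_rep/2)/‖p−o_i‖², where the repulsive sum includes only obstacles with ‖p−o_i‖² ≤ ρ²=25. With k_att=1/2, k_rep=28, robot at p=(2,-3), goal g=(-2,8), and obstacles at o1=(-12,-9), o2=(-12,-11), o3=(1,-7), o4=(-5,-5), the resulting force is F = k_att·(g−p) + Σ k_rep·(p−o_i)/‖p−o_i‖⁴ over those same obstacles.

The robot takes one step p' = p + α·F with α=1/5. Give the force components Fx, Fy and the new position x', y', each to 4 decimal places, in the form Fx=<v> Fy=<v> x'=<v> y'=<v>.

F_att = 1/2·(g−p) = 1/2·(-4,11) = (-2.0000,5.5000)
o1: d²=232 > ρ²=25 → inactive
o2: d²=260 > ρ²=25 → inactive
o3: d²=17 ≤ ρ²=25; F_rep = 28·(1,4)/17² = (0.0969,0.3875)
o4: d²=53 > ρ²=25 → inactive
F = F_att + ΣF_rep = (-1.9031,5.8875)
p' = p + 1/5·F = (1.6194,-1.8225)

Fx=-1.9031 Fy=5.8875 x'=1.6194 y'=-1.8225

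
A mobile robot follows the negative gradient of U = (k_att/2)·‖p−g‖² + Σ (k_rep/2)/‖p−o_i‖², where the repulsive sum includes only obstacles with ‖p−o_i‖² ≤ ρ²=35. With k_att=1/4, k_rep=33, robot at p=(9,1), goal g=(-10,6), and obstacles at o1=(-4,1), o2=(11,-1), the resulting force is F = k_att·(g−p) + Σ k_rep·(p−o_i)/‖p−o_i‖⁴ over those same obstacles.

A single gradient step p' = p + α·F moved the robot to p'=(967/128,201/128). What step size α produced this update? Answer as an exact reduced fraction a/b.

F_att = 1/4·(g−p) = 1/4·(-19,5) = (-4.7500,1.2500)
o1: d²=169 > ρ²=35 → inactive
o2: d²=8 ≤ ρ²=35; F_rep = 33·(-2,2)/8² = (-1.0312,1.0312)
F = F_att + ΣF_rep = (-5.7812,2.2812)
Δp = p'−p = (-1.4453,0.5703); α = Δx/Fx = (-185/128) / (-185/32) = 1/4
check: Δy/Fy = (73/128) / (73/32) = 1/4 ✓

α = 1/4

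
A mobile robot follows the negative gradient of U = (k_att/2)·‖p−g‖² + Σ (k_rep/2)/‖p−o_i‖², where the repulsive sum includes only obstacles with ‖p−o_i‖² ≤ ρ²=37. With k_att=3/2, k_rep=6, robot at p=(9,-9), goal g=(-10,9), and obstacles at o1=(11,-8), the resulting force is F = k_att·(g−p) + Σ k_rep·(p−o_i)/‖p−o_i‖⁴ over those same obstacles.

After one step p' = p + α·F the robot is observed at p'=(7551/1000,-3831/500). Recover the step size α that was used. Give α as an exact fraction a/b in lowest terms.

α = 1/20

F_att = 3/2·(g−p) = 3/2·(-19,18) = (-28.5000,27.0000)
o1: d²=5 ≤ ρ²=37; F_rep = 6·(-2,-1)/5² = (-0.4800,-0.2400)
F = F_att + ΣF_rep = (-28.9800,26.7600)
Δp = p'−p = (-1.4490,1.3380); α = Δx/Fx = (-1449/1000) / (-1449/50) = 1/20
check: Δy/Fy = (669/500) / (669/25) = 1/20 ✓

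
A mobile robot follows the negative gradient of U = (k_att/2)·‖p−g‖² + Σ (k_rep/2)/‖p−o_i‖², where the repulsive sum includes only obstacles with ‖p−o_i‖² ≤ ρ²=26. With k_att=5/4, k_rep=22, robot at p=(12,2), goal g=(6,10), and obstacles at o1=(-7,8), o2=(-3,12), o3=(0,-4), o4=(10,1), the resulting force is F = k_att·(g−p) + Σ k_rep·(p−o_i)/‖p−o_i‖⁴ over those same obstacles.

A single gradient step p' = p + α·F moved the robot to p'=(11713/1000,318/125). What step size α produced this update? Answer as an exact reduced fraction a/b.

α = 1/20

F_att = 5/4·(g−p) = 5/4·(-6,8) = (-7.5000,10.0000)
o1: d²=397 > ρ²=26 → inactive
o2: d²=325 > ρ²=26 → inactive
o3: d²=180 > ρ²=26 → inactive
o4: d²=5 ≤ ρ²=26; F_rep = 22·(2,1)/5² = (1.7600,0.8800)
F = F_att + ΣF_rep = (-5.7400,10.8800)
Δp = p'−p = (-0.2870,0.5440); α = Δx/Fx = (-287/1000) / (-287/50) = 1/20
check: Δy/Fy = (68/125) / (272/25) = 1/20 ✓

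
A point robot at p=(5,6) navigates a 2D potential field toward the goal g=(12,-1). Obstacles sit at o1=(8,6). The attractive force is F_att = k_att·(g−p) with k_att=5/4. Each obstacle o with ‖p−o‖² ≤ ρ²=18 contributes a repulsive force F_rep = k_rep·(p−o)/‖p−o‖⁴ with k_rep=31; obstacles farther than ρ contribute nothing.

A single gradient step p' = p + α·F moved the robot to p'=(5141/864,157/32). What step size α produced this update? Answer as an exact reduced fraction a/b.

F_att = 5/4·(g−p) = 5/4·(7,-7) = (8.7500,-8.7500)
o1: d²=9 ≤ ρ²=18; F_rep = 31·(-3,0)/9² = (-1.1481,0.0000)
F = F_att + ΣF_rep = (7.6019,-8.7500)
Δp = p'−p = (0.9502,-1.0938); α = Δx/Fx = (821/864) / (821/108) = 1/8
check: Δy/Fy = (-35/32) / (-35/4) = 1/8 ✓

α = 1/8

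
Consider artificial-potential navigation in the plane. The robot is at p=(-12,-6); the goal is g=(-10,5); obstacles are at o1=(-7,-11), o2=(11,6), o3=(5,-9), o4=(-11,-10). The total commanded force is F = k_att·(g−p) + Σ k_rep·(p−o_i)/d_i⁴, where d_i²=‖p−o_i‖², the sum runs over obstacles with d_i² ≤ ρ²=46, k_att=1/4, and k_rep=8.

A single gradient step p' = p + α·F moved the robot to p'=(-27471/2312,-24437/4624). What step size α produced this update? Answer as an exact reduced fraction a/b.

α = 1/4

F_att = 1/4·(g−p) = 1/4·(2,11) = (0.5000,2.7500)
o1: d²=50 > ρ²=46 → inactive
o2: d²=673 > ρ²=46 → inactive
o3: d²=298 > ρ²=46 → inactive
o4: d²=17 ≤ ρ²=46; F_rep = 8·(-1,4)/17² = (-0.0277,0.1107)
F = F_att + ΣF_rep = (0.4723,2.8607)
Δp = p'−p = (0.1181,0.7152); α = Δx/Fx = (273/2312) / (273/578) = 1/4
check: Δy/Fy = (3307/4624) / (3307/1156) = 1/4 ✓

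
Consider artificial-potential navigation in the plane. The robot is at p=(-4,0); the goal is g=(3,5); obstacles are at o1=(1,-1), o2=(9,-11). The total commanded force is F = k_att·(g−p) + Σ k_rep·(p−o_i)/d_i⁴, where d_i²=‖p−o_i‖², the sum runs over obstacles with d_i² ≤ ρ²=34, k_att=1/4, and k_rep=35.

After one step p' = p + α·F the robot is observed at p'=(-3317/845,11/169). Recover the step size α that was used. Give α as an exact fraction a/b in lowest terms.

α = 1/20

F_att = 1/4·(g−p) = 1/4·(7,5) = (1.7500,1.2500)
o1: d²=26 ≤ ρ²=34; F_rep = 35·(-5,1)/26² = (-0.2589,0.0518)
o2: d²=290 > ρ²=34 → inactive
F = F_att + ΣF_rep = (1.4911,1.3018)
Δp = p'−p = (0.0746,0.0651); α = Δx/Fx = (63/845) / (252/169) = 1/20
check: Δy/Fy = (11/169) / (220/169) = 1/20 ✓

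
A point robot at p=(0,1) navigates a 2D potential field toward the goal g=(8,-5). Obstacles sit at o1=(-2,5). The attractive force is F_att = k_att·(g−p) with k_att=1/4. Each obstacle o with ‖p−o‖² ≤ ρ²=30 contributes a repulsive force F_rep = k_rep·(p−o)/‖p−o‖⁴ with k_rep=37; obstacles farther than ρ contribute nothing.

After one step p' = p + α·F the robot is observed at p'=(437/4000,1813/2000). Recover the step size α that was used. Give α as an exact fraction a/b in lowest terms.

F_att = 1/4·(g−p) = 1/4·(8,-6) = (2.0000,-1.5000)
o1: d²=20 ≤ ρ²=30; F_rep = 37·(2,-4)/20² = (0.1850,-0.3700)
F = F_att + ΣF_rep = (2.1850,-1.8700)
Δp = p'−p = (0.1092,-0.0935); α = Δx/Fx = (437/4000) / (437/200) = 1/20
check: Δy/Fy = (-187/2000) / (-187/100) = 1/20 ✓

α = 1/20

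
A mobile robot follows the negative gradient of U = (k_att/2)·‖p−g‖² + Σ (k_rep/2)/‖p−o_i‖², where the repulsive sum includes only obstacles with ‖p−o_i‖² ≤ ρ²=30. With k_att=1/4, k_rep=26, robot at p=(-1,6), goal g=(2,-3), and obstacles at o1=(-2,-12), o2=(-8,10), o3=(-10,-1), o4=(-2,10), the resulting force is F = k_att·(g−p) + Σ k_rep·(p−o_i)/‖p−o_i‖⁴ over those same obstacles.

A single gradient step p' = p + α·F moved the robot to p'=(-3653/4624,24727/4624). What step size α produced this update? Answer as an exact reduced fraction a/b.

F_att = 1/4·(g−p) = 1/4·(3,-9) = (0.7500,-2.2500)
o1: d²=325 > ρ²=30 → inactive
o2: d²=65 > ρ²=30 → inactive
o3: d²=130 > ρ²=30 → inactive
o4: d²=17 ≤ ρ²=30; F_rep = 26·(1,-4)/17² = (0.0900,-0.3599)
F = F_att + ΣF_rep = (0.8400,-2.6099)
Δp = p'−p = (0.2100,-0.6525); α = Δx/Fx = (971/4624) / (971/1156) = 1/4
check: Δy/Fy = (-3017/4624) / (-3017/1156) = 1/4 ✓

α = 1/4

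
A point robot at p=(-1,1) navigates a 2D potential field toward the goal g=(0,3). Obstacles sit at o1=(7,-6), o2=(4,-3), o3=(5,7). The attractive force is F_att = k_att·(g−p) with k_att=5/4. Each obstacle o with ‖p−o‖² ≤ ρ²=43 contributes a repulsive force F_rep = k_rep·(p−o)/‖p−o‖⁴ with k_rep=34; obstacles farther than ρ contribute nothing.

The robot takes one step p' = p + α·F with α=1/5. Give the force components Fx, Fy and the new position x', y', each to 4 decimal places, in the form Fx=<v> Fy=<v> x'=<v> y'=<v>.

Fx=1.1489 Fy=2.5809 x'=-0.7702 y'=1.5162

F_att = 5/4·(g−p) = 5/4·(1,2) = (1.2500,2.5000)
o1: d²=113 > ρ²=43 → inactive
o2: d²=41 ≤ ρ²=43; F_rep = 34·(-5,4)/41² = (-0.1011,0.0809)
o3: d²=72 > ρ²=43 → inactive
F = F_att + ΣF_rep = (1.1489,2.5809)
p' = p + 1/5·F = (-0.7702,1.5162)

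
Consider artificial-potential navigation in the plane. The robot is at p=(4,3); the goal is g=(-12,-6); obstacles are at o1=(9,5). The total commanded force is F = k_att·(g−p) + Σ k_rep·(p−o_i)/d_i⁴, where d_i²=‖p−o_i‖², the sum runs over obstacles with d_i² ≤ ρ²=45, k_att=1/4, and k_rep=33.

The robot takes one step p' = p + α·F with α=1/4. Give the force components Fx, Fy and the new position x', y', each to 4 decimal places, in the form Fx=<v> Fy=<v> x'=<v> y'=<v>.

Fx=-4.1962 Fy=-2.3285 x'=2.9510 y'=2.4179

F_att = 1/4·(g−p) = 1/4·(-16,-9) = (-4.0000,-2.2500)
o1: d²=29 ≤ ρ²=45; F_rep = 33·(-5,-2)/29² = (-0.1962,-0.0785)
F = F_att + ΣF_rep = (-4.1962,-2.3285)
p' = p + 1/4·F = (2.9510,2.4179)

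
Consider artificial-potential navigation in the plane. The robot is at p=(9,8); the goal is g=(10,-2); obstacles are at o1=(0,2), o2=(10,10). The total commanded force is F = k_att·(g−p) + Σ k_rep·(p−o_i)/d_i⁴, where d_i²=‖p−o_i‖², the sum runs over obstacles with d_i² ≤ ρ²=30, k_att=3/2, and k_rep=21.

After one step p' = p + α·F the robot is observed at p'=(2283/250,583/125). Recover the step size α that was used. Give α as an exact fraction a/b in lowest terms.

F_att = 3/2·(g−p) = 3/2·(1,-10) = (1.5000,-15.0000)
o1: d²=117 > ρ²=30 → inactive
o2: d²=5 ≤ ρ²=30; F_rep = 21·(-1,-2)/5² = (-0.8400,-1.6800)
F = F_att + ΣF_rep = (0.6600,-16.6800)
Δp = p'−p = (0.1320,-3.3360); α = Δx/Fx = (33/250) / (33/50) = 1/5
check: Δy/Fy = (-417/125) / (-417/25) = 1/5 ✓

α = 1/5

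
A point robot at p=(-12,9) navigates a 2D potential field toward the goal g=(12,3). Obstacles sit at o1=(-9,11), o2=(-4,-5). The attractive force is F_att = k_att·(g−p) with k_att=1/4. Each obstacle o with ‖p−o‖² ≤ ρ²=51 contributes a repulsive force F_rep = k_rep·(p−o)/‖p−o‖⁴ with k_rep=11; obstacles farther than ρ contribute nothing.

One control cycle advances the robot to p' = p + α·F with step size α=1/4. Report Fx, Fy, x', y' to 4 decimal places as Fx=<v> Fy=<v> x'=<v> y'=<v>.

Fx=5.8047 Fy=-1.6302 x'=-10.5488 y'=8.5925

F_att = 1/4·(g−p) = 1/4·(24,-6) = (6.0000,-1.5000)
o1: d²=13 ≤ ρ²=51; F_rep = 11·(-3,-2)/13² = (-0.1953,-0.1302)
o2: d²=260 > ρ²=51 → inactive
F = F_att + ΣF_rep = (5.8047,-1.6302)
p' = p + 1/4·F = (-10.5488,8.5925)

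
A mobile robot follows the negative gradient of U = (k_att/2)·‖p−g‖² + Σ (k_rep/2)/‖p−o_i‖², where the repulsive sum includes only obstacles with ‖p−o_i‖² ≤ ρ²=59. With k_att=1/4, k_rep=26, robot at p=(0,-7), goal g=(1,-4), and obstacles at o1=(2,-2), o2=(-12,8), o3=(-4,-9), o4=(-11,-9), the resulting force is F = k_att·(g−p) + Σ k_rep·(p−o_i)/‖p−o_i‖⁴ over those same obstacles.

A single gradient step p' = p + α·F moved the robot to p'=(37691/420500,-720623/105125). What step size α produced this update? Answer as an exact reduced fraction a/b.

F_att = 1/4·(g−p) = 1/4·(1,3) = (0.2500,0.7500)
o1: d²=29 ≤ ρ²=59; F_rep = 26·(-2,-5)/29² = (-0.0618,-0.1546)
o2: d²=369 > ρ²=59 → inactive
o3: d²=20 ≤ ρ²=59; F_rep = 26·(4,2)/20² = (0.2600,0.1300)
o4: d²=125 > ρ²=59 → inactive
F = F_att + ΣF_rep = (0.4482,0.7254)
Δp = p'−p = (0.0896,0.1451); α = Δx/Fx = (37691/420500) / (37691/84100) = 1/5
check: Δy/Fy = (15252/105125) / (15252/21025) = 1/5 ✓

α = 1/5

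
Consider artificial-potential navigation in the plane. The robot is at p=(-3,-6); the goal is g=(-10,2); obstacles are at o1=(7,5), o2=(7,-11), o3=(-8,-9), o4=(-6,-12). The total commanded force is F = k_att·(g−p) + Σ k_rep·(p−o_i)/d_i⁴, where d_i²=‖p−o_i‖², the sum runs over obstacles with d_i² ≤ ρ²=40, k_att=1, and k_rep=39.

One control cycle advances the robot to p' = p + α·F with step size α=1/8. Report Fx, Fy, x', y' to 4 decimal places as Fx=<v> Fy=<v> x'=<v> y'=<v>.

F_att = 1·(g−p) = 1·(-7,8) = (-7.0000,8.0000)
o1: d²=221 > ρ²=40 → inactive
o2: d²=125 > ρ²=40 → inactive
o3: d²=34 ≤ ρ²=40; F_rep = 39·(5,3)/34² = (0.1687,0.1012)
o4: d²=45 > ρ²=40 → inactive
F = F_att + ΣF_rep = (-6.8313,8.1012)
p' = p + 1/8·F = (-3.8539,-4.9873)

Fx=-6.8313 Fy=8.1012 x'=-3.8539 y'=-4.9873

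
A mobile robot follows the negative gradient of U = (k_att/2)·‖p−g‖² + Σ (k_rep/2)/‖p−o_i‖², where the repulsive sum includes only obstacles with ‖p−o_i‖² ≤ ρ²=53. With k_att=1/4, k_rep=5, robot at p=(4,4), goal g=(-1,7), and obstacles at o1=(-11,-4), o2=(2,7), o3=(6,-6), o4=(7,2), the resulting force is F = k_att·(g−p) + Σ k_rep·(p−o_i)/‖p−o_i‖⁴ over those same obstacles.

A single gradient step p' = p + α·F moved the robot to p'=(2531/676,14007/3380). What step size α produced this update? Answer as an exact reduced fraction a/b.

α = 1/5

F_att = 1/4·(g−p) = 1/4·(-5,3) = (-1.2500,0.7500)
o1: d²=289 > ρ²=53 → inactive
o2: d²=13 ≤ ρ²=53; F_rep = 5·(2,-3)/13² = (0.0592,-0.0888)
o3: d²=104 > ρ²=53 → inactive
o4: d²=13 ≤ ρ²=53; F_rep = 5·(-3,2)/13² = (-0.0888,0.0592)
F = F_att + ΣF_rep = (-1.2796,0.7204)
Δp = p'−p = (-0.2559,0.1441); α = Δx/Fx = (-173/676) / (-865/676) = 1/5
check: Δy/Fy = (487/3380) / (487/676) = 1/5 ✓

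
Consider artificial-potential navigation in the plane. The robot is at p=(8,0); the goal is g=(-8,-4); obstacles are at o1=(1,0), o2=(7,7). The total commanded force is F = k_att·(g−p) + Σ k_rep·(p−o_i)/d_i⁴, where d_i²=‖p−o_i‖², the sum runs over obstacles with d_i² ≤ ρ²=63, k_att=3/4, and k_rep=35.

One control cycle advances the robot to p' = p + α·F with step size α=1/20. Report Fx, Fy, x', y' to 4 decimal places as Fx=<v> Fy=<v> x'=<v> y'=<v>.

F_att = 3/4·(g−p) = 3/4·(-16,-4) = (-12.0000,-3.0000)
o1: d²=49 ≤ ρ²=63; F_rep = 35·(7,0)/49² = (0.1020,0.0000)
o2: d²=50 ≤ ρ²=63; F_rep = 35·(1,-7)/50² = (0.0140,-0.0980)
F = F_att + ΣF_rep = (-11.8840,-3.0980)
p' = p + 1/20·F = (7.4058,-0.1549)

Fx=-11.8840 Fy=-3.0980 x'=7.4058 y'=-0.1549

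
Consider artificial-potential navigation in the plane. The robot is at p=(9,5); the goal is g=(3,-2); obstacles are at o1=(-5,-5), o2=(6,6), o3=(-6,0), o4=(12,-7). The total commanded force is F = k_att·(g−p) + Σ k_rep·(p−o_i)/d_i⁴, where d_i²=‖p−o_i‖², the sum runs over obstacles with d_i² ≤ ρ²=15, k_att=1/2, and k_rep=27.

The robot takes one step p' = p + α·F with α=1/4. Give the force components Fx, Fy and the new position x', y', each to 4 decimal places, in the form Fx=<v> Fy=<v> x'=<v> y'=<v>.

F_att = 1/2·(g−p) = 1/2·(-6,-7) = (-3.0000,-3.5000)
o1: d²=296 > ρ²=15 → inactive
o2: d²=10 ≤ ρ²=15; F_rep = 27·(3,-1)/10² = (0.8100,-0.2700)
o3: d²=250 > ρ²=15 → inactive
o4: d²=153 > ρ²=15 → inactive
F = F_att + ΣF_rep = (-2.1900,-3.7700)
p' = p + 1/4·F = (8.4525,4.0575)

Fx=-2.1900 Fy=-3.7700 x'=8.4525 y'=4.0575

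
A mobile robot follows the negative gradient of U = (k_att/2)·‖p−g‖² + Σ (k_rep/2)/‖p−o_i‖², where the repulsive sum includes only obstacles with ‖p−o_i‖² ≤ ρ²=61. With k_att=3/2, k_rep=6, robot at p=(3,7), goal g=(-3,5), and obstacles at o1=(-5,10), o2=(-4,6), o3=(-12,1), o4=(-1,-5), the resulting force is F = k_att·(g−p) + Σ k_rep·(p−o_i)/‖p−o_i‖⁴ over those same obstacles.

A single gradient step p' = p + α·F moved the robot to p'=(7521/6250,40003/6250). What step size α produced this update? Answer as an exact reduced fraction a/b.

α = 1/5

F_att = 3/2·(g−p) = 3/2·(-6,-2) = (-9.0000,-3.0000)
o1: d²=73 > ρ²=61 → inactive
o2: d²=50 ≤ ρ²=61; F_rep = 6·(7,1)/50² = (0.0168,0.0024)
o3: d²=261 > ρ²=61 → inactive
o4: d²=160 > ρ²=61 → inactive
F = F_att + ΣF_rep = (-8.9832,-2.9976)
Δp = p'−p = (-1.7966,-0.5995); α = Δx/Fx = (-11229/6250) / (-11229/1250) = 1/5
check: Δy/Fy = (-3747/6250) / (-3747/1250) = 1/5 ✓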